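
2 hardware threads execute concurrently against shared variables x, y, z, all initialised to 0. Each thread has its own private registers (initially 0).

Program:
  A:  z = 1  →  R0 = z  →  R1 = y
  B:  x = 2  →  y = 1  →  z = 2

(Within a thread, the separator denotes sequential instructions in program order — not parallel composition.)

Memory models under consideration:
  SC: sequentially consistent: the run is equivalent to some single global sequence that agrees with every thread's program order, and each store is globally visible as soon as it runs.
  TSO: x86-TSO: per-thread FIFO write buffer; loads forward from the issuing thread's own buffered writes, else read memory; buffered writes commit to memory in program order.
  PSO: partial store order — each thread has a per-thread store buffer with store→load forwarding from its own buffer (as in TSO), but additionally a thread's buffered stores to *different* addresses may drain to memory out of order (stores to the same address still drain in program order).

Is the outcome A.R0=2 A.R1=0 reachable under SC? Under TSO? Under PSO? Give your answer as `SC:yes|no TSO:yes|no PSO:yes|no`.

outcome vector order: (A.R0,A.R1)
SC (3): <1 0>, <1 1>, <2 1>
TSO (3): <1 0>, <1 1>, <2 1>
PSO (4): <1 0>, <1 1>, <2 0>, <2 1>
target <2 0> ∈ {PSO}

SC:no TSO:no PSO:yes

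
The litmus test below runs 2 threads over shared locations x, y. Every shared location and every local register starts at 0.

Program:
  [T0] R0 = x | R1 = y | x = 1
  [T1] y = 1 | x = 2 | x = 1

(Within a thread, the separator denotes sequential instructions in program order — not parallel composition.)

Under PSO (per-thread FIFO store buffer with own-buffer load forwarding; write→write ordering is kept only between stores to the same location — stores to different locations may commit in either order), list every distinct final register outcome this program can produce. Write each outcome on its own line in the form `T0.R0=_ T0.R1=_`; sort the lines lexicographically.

T0.R0=0 T0.R1=0
T0.R0=0 T0.R1=1
T0.R0=1 T0.R1=0
T0.R0=1 T0.R1=1
T0.R0=2 T0.R1=0
T0.R0=2 T0.R1=1

outcome vector order: (T0.R0,T0.R1)
|PSO outcomes| = 6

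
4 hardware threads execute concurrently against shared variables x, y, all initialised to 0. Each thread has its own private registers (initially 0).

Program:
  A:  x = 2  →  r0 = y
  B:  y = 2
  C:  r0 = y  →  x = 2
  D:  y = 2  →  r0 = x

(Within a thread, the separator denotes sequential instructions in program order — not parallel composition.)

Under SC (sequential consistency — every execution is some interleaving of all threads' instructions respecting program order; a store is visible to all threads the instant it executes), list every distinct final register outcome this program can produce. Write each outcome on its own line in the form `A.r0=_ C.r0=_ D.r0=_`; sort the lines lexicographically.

outcome vector order: (A.r0,C.r0,D.r0)
|SC outcomes| = 6

A.r0=0 C.r0=0 D.r0=2
A.r0=0 C.r0=2 D.r0=2
A.r0=2 C.r0=0 D.r0=0
A.r0=2 C.r0=0 D.r0=2
A.r0=2 C.r0=2 D.r0=0
A.r0=2 C.r0=2 D.r0=2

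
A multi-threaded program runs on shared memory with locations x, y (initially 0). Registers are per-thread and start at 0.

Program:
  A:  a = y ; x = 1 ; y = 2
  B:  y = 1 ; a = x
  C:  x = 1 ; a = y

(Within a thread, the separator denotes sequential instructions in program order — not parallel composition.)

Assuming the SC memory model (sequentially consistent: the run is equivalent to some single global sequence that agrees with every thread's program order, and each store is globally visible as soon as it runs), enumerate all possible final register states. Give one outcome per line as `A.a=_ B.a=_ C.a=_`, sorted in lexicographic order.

outcome vector order: (A.a,B.a,C.a)
|SC outcomes| = 10

A.a=0 B.a=0 C.a=1
A.a=0 B.a=0 C.a=2
A.a=0 B.a=1 C.a=0
A.a=0 B.a=1 C.a=1
A.a=0 B.a=1 C.a=2
A.a=1 B.a=0 C.a=1
A.a=1 B.a=0 C.a=2
A.a=1 B.a=1 C.a=0
A.a=1 B.a=1 C.a=1
A.a=1 B.a=1 C.a=2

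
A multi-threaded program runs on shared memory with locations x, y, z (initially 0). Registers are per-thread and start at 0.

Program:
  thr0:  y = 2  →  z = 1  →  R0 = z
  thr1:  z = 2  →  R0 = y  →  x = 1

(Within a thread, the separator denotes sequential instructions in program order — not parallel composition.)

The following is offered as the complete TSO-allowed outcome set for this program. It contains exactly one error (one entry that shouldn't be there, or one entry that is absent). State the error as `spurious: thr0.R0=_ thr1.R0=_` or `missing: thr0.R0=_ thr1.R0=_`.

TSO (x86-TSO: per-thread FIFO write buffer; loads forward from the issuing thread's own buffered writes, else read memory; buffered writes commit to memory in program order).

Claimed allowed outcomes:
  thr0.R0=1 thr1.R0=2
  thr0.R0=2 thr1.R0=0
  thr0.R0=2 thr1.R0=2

outcome vector order: (thr0.R0,thr1.R0)
TSO (4): (1,0) (1,2) (2,0) (2,2)
TSO∖claimed = {(1,0)}

missing: thr0.R0=1 thr1.R0=0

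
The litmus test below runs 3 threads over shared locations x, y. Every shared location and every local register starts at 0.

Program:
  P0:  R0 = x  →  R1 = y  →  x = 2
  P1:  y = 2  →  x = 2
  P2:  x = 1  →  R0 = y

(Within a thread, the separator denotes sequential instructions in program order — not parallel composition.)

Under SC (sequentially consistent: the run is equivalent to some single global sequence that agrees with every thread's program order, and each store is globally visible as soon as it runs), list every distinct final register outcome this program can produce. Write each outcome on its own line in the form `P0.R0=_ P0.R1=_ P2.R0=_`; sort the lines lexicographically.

P0.R0=0 P0.R1=0 P2.R0=0
P0.R0=0 P0.R1=0 P2.R0=2
P0.R0=0 P0.R1=2 P2.R0=0
P0.R0=0 P0.R1=2 P2.R0=2
P0.R0=1 P0.R1=0 P2.R0=0
P0.R0=1 P0.R1=0 P2.R0=2
P0.R0=1 P0.R1=2 P2.R0=0
P0.R0=1 P0.R1=2 P2.R0=2
P0.R0=2 P0.R1=2 P2.R0=0
P0.R0=2 P0.R1=2 P2.R0=2

outcome vector order: (P0.R0,P0.R1,P2.R0)
|SC outcomes| = 10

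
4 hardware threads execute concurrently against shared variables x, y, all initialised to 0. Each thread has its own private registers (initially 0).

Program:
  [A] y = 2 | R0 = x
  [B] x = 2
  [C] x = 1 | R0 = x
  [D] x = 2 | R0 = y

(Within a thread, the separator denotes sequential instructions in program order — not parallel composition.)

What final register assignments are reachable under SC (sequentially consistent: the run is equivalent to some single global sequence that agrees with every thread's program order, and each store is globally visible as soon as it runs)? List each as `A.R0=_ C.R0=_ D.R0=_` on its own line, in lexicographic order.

A.R0=0 C.R0=1 D.R0=2
A.R0=0 C.R0=2 D.R0=2
A.R0=1 C.R0=1 D.R0=0
A.R0=1 C.R0=1 D.R0=2
A.R0=1 C.R0=2 D.R0=0
A.R0=1 C.R0=2 D.R0=2
A.R0=2 C.R0=1 D.R0=0
A.R0=2 C.R0=1 D.R0=2
A.R0=2 C.R0=2 D.R0=0
A.R0=2 C.R0=2 D.R0=2

outcome vector order: (A.R0,C.R0,D.R0)
|SC outcomes| = 10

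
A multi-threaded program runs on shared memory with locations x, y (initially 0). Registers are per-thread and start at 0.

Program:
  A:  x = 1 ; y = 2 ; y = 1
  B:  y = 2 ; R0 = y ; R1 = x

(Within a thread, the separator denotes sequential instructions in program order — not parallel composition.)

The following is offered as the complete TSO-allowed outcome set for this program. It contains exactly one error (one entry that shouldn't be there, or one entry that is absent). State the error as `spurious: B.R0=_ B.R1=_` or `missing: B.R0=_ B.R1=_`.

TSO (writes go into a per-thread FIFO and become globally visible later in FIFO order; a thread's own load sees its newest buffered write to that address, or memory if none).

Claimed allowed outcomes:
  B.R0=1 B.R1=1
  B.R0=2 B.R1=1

missing: B.R0=2 B.R1=0

outcome vector order: (B.R0,B.R1)
[TSO] allowed = {(1,1), (2,0), (2,1)}
TSO∖claimed = {(2,0)}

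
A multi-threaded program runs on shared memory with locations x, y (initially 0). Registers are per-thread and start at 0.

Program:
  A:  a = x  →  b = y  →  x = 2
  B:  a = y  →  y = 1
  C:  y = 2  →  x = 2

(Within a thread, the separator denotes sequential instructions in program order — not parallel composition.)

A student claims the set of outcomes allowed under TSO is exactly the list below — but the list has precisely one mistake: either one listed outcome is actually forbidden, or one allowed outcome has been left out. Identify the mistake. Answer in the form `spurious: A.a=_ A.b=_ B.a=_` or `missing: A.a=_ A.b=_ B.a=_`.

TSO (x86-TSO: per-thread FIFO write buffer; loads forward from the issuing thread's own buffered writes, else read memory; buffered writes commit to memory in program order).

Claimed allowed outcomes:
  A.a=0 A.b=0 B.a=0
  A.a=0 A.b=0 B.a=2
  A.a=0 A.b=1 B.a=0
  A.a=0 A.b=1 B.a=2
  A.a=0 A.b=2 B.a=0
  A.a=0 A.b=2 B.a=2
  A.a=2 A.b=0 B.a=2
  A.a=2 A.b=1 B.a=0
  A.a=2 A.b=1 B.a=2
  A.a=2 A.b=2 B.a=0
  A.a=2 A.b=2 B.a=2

outcome vector order: (A.a,A.b,B.a)
under TSO → (0,0,0), (0,0,2), (0,1,0), (0,1,2), (0,2,0), (0,2,2), (2,1,0), (2,1,2), (2,2,0), (2,2,2)
claimed∖TSO = {(2,0,2)}

spurious: A.a=2 A.b=0 B.a=2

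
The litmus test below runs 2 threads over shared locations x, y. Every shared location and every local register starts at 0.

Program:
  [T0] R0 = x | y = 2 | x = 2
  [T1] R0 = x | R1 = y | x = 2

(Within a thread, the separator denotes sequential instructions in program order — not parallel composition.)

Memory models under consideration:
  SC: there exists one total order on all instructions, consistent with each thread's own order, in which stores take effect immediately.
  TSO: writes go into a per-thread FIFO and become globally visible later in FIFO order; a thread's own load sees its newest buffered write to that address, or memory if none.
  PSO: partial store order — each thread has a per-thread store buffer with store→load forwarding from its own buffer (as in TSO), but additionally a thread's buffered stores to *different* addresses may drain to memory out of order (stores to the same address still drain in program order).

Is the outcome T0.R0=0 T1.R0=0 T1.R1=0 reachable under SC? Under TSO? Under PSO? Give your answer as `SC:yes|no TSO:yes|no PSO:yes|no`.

SC:yes TSO:yes PSO:yes

outcome vector order: (T0.R0,T1.R0,T1.R1)
SC: 4 outcomes — {(0,0,0); (0,0,2); (0,2,2); (2,0,0)}
TSO: 4 outcomes — {(0,0,0); (0,0,2); (0,2,2); (2,0,0)}
PSO: 5 outcomes — {(0,0,0); (0,0,2); (0,2,0); (0,2,2); (2,0,0)}
target (0,0,0) ∈ {SC,TSO,PSO}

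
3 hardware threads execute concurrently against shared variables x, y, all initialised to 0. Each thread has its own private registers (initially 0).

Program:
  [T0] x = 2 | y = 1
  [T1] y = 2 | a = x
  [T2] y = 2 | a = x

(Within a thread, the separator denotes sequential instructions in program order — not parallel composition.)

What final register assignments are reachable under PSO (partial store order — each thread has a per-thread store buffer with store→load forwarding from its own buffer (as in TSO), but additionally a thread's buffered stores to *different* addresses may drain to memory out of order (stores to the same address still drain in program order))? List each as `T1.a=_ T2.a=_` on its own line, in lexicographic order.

T1.a=0 T2.a=0
T1.a=0 T2.a=2
T1.a=2 T2.a=0
T1.a=2 T2.a=2

outcome vector order: (T1.a,T2.a)
|PSO outcomes| = 4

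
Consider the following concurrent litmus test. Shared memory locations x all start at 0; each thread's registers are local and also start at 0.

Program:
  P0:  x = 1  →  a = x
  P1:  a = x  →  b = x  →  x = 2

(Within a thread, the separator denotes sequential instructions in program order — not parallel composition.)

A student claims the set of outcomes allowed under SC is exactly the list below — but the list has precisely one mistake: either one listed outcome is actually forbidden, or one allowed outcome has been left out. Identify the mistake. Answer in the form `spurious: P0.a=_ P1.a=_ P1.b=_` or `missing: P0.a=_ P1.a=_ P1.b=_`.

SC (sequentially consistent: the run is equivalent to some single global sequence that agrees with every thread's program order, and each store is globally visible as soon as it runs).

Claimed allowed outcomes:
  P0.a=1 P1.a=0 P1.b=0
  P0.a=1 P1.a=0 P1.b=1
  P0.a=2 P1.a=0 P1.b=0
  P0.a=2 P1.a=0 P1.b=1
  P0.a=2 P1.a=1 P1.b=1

missing: P0.a=1 P1.a=1 P1.b=1

outcome vector order: (P0.a,P1.a,P1.b)
[SC] allowed = {(1,0,0); (1,0,1); (1,1,1); (2,0,0); (2,0,1); (2,1,1)}
SC∖claimed = {(1,1,1)}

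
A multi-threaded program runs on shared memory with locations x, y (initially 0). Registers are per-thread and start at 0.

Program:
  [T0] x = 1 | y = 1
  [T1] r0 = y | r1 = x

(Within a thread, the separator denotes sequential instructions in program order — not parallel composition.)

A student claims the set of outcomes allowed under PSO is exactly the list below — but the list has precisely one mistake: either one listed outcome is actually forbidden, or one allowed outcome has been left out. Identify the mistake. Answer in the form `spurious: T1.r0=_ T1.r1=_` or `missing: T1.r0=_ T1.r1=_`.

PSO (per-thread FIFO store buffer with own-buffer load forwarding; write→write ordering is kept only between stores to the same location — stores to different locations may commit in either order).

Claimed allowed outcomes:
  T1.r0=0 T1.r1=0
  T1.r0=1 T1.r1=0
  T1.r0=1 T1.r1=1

missing: T1.r0=0 T1.r1=1

outcome vector order: (T1.r0,T1.r1)
PSO (4): 0/0; 0/1; 1/0; 1/1
PSO∖claimed = {0/1}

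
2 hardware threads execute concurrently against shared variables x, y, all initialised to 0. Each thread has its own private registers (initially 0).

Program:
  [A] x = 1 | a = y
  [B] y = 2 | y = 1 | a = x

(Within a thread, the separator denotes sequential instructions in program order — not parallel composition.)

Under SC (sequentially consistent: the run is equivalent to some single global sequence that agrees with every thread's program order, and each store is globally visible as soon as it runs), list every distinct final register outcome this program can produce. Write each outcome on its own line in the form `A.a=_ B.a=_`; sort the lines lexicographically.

A.a=0 B.a=1
A.a=1 B.a=0
A.a=1 B.a=1
A.a=2 B.a=1

outcome vector order: (A.a,B.a)
|SC outcomes| = 4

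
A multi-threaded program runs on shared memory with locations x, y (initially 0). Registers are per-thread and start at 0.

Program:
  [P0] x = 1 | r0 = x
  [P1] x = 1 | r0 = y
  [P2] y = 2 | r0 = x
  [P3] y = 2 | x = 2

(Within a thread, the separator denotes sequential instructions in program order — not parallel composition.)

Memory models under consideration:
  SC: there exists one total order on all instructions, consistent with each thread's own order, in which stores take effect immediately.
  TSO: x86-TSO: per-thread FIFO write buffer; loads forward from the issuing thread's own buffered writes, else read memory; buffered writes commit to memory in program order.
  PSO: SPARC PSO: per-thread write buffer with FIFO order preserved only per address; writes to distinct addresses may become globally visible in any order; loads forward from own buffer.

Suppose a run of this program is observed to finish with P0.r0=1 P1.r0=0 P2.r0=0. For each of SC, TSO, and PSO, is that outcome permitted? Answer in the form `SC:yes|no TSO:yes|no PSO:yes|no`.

SC:no TSO:yes PSO:yes

outcome vector order: (P0.r0,P1.r0,P2.r0)
SC (10): <1 0 1>; <1 0 2>; <1 2 0>; <1 2 1>; <1 2 2>; <2 0 1>; <2 0 2>; <2 2 0>; <2 2 1>; <2 2 2>
TSO (12): <1 0 0>; <1 0 1>; <1 0 2>; <1 2 0>; <1 2 1>; <1 2 2>; <2 0 0>; <2 0 1>; <2 0 2>; <2 2 0>; <2 2 1>; <2 2 2>
PSO (12): <1 0 0>; <1 0 1>; <1 0 2>; <1 2 0>; <1 2 1>; <1 2 2>; <2 0 0>; <2 0 1>; <2 0 2>; <2 2 0>; <2 2 1>; <2 2 2>
target <1 0 0> ∈ {TSO,PSO}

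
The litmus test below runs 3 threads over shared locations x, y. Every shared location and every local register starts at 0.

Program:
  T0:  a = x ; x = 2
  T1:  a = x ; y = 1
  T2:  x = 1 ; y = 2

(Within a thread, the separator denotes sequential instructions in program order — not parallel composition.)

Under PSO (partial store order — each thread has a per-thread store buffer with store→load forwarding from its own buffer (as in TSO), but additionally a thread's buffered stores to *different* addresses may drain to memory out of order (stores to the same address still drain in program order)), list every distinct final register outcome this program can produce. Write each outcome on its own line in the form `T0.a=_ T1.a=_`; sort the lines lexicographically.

outcome vector order: (T0.a,T1.a)
|PSO outcomes| = 6

T0.a=0 T1.a=0
T0.a=0 T1.a=1
T0.a=0 T1.a=2
T0.a=1 T1.a=0
T0.a=1 T1.a=1
T0.a=1 T1.a=2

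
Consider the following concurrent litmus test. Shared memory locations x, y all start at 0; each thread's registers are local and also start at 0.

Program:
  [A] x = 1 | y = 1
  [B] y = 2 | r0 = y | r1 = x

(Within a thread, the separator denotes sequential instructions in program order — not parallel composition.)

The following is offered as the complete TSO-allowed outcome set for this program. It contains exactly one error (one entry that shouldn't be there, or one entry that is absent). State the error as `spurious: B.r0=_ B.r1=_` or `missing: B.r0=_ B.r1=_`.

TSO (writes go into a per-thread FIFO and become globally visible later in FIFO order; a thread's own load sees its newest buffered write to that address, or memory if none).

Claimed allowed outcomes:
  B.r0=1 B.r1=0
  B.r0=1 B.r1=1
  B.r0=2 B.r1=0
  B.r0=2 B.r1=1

outcome vector order: (B.r0,B.r1)
TSO: 3 outcomes — {11 20 21}
claimed∖TSO = {10}

spurious: B.r0=1 B.r1=0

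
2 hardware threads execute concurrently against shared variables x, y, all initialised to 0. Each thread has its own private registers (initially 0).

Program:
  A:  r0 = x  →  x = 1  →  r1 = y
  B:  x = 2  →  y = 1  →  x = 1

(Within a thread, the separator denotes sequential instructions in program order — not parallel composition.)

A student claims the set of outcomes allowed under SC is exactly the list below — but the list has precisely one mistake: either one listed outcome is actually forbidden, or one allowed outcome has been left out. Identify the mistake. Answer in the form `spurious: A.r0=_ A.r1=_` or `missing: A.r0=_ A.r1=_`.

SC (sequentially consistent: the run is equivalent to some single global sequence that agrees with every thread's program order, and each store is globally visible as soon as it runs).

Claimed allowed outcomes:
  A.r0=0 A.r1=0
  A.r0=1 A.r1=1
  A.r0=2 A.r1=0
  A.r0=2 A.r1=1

missing: A.r0=0 A.r1=1

outcome vector order: (A.r0,A.r1)
SC: 5 outcomes — {00; 01; 11; 20; 21}
SC∖claimed = {01}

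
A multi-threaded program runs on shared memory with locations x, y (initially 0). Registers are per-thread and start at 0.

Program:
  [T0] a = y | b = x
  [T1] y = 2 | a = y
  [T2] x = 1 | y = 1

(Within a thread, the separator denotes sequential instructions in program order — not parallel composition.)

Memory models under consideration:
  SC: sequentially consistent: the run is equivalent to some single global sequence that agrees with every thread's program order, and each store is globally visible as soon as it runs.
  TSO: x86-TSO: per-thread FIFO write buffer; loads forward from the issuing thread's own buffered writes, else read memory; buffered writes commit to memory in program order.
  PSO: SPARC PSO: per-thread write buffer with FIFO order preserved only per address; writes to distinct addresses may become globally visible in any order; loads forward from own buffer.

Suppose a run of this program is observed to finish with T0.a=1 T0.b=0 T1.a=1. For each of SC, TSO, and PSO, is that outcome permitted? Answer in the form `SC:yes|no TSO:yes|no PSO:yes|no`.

SC:no TSO:no PSO:yes

outcome vector order: (T0.a,T0.b,T1.a)
SC (10): (0,0,1) (0,0,2) (0,1,1) (0,1,2) (1,1,1) (1,1,2) (2,0,1) (2,0,2) (2,1,1) (2,1,2)
TSO (10): (0,0,1) (0,0,2) (0,1,1) (0,1,2) (1,1,1) (1,1,2) (2,0,1) (2,0,2) (2,1,1) (2,1,2)
PSO (12): (0,0,1) (0,0,2) (0,1,1) (0,1,2) (1,0,1) (1,0,2) (1,1,1) (1,1,2) (2,0,1) (2,0,2) (2,1,1) (2,1,2)
target (1,0,1) ∈ {PSO}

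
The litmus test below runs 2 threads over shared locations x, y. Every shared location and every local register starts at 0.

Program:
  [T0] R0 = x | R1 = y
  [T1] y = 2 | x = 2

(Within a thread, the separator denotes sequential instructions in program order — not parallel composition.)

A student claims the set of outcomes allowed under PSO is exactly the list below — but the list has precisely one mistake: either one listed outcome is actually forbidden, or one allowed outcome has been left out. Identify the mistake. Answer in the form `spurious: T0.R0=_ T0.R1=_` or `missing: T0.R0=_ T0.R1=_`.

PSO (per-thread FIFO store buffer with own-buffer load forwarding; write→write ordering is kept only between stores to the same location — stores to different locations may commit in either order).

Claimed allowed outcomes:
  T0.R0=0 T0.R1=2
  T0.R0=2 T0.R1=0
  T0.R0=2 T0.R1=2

missing: T0.R0=0 T0.R1=0

outcome vector order: (T0.R0,T0.R1)
[PSO] allowed = {00, 02, 20, 22}
PSO∖claimed = {00}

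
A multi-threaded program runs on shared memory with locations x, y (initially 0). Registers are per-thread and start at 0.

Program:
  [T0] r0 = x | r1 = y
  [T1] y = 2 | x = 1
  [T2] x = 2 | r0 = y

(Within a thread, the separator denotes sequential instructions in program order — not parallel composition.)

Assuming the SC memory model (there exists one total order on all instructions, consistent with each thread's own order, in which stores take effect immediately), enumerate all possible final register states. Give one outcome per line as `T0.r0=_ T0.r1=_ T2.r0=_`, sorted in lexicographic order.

outcome vector order: (T0.r0,T0.r1,T2.r0)
|SC outcomes| = 10

T0.r0=0 T0.r1=0 T2.r0=0
T0.r0=0 T0.r1=0 T2.r0=2
T0.r0=0 T0.r1=2 T2.r0=0
T0.r0=0 T0.r1=2 T2.r0=2
T0.r0=1 T0.r1=2 T2.r0=0
T0.r0=1 T0.r1=2 T2.r0=2
T0.r0=2 T0.r1=0 T2.r0=0
T0.r0=2 T0.r1=0 T2.r0=2
T0.r0=2 T0.r1=2 T2.r0=0
T0.r0=2 T0.r1=2 T2.r0=2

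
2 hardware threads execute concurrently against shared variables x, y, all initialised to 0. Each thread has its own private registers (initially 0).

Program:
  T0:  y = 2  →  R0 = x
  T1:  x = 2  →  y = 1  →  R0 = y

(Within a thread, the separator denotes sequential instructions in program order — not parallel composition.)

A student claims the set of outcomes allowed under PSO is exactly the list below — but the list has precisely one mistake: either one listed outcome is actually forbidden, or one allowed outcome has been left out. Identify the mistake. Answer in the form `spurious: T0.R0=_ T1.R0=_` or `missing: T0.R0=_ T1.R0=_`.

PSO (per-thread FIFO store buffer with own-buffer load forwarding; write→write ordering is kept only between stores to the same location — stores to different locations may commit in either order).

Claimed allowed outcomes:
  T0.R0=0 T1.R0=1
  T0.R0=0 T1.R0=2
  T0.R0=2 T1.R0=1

outcome vector order: (T0.R0,T1.R0)
[PSO] allowed = {<0 1>, <0 2>, <2 1>, <2 2>}
PSO∖claimed = {<2 2>}

missing: T0.R0=2 T1.R0=2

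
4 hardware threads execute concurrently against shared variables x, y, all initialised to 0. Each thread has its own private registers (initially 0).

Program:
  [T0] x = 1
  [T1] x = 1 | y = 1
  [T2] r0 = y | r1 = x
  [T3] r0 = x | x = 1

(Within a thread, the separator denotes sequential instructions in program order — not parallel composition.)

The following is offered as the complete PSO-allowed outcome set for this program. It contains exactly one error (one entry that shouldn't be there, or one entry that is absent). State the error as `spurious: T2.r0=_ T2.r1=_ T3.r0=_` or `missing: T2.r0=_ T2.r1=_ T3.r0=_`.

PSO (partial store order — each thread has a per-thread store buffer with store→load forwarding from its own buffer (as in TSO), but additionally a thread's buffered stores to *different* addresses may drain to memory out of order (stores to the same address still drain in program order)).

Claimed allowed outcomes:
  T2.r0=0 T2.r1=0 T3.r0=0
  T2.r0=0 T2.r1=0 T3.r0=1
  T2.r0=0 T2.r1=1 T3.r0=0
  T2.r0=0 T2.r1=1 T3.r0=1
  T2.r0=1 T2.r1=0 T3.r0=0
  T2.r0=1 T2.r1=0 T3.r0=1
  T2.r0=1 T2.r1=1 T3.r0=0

missing: T2.r0=1 T2.r1=1 T3.r0=1

outcome vector order: (T2.r0,T2.r1,T3.r0)
PSO: 8 outcomes — {0/0/0; 0/0/1; 0/1/0; 0/1/1; 1/0/0; 1/0/1; 1/1/0; 1/1/1}
PSO∖claimed = {1/1/1}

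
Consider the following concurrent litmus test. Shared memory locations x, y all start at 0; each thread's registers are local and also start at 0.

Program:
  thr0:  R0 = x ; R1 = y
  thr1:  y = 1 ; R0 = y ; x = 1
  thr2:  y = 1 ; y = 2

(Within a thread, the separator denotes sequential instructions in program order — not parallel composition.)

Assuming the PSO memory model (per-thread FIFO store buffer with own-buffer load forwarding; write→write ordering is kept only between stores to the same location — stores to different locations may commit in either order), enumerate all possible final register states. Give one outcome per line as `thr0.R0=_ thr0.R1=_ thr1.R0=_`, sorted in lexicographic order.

outcome vector order: (thr0.R0,thr0.R1,thr1.R0)
|PSO outcomes| = 10

thr0.R0=0 thr0.R1=0 thr1.R0=1
thr0.R0=0 thr0.R1=0 thr1.R0=2
thr0.R0=0 thr0.R1=1 thr1.R0=1
thr0.R0=0 thr0.R1=1 thr1.R0=2
thr0.R0=0 thr0.R1=2 thr1.R0=1
thr0.R0=0 thr0.R1=2 thr1.R0=2
thr0.R0=1 thr0.R1=0 thr1.R0=1
thr0.R0=1 thr0.R1=1 thr1.R0=1
thr0.R0=1 thr0.R1=2 thr1.R0=1
thr0.R0=1 thr0.R1=2 thr1.R0=2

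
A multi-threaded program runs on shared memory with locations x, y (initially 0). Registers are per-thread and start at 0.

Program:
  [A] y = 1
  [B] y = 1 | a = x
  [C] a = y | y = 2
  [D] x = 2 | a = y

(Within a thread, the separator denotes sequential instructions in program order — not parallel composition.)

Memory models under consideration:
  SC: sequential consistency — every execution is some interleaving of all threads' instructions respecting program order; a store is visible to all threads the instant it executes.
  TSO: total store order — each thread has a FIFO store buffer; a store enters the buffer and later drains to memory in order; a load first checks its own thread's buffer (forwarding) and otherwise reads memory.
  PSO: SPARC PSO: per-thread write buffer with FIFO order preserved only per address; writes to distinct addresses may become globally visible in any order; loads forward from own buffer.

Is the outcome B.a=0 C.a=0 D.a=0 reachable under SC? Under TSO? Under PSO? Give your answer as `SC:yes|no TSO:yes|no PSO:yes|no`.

outcome vector order: (B.a,C.a,D.a)
SC: 10 outcomes — {(0,0,1), (0,0,2), (0,1,1), (0,1,2), (2,0,0), (2,0,1), (2,0,2), (2,1,0), (2,1,1), (2,1,2)}
TSO: 12 outcomes — {(0,0,0), (0,0,1), (0,0,2), (0,1,0), (0,1,1), (0,1,2), (2,0,0), (2,0,1), (2,0,2), (2,1,0), (2,1,1), (2,1,2)}
PSO: 12 outcomes — {(0,0,0), (0,0,1), (0,0,2), (0,1,0), (0,1,1), (0,1,2), (2,0,0), (2,0,1), (2,0,2), (2,1,0), (2,1,1), (2,1,2)}
target (0,0,0) ∈ {TSO,PSO}

SC:no TSO:yes PSO:yes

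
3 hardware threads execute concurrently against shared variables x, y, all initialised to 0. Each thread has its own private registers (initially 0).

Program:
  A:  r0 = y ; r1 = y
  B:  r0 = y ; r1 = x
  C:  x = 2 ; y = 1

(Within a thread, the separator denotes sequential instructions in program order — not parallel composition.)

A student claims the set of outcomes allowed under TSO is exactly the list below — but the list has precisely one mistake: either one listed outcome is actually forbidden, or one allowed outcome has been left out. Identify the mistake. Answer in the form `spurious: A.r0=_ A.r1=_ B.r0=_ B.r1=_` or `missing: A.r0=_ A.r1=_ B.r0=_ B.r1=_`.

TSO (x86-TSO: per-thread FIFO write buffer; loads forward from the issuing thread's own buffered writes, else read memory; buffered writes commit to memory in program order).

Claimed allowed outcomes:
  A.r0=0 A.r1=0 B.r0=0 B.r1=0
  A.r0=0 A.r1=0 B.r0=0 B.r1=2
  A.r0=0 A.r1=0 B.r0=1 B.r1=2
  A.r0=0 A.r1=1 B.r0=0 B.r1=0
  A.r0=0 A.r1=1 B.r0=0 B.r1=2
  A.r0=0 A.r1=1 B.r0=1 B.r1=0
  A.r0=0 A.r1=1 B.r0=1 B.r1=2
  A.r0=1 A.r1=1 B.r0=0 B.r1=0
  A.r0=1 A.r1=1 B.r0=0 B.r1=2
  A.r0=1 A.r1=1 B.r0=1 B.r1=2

spurious: A.r0=0 A.r1=1 B.r0=1 B.r1=0

outcome vector order: (A.r0,A.r1,B.r0,B.r1)
TSO: 9 outcomes — {(0,0,0,0), (0,0,0,2), (0,0,1,2), (0,1,0,0), (0,1,0,2), (0,1,1,2), (1,1,0,0), (1,1,0,2), (1,1,1,2)}
claimed∖TSO = {(0,1,1,0)}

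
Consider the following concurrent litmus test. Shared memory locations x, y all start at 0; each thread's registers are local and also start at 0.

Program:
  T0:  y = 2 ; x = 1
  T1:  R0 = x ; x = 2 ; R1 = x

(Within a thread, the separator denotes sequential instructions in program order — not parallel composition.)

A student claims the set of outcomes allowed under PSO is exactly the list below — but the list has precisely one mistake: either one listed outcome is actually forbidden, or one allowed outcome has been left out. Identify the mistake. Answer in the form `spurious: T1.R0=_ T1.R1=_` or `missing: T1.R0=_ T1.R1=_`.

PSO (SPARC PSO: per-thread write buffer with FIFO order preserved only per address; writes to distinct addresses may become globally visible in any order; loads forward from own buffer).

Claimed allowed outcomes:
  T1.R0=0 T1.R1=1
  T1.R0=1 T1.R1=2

missing: T1.R0=0 T1.R1=2

outcome vector order: (T1.R0,T1.R1)
[PSO] allowed = {01 02 12}
PSO∖claimed = {02}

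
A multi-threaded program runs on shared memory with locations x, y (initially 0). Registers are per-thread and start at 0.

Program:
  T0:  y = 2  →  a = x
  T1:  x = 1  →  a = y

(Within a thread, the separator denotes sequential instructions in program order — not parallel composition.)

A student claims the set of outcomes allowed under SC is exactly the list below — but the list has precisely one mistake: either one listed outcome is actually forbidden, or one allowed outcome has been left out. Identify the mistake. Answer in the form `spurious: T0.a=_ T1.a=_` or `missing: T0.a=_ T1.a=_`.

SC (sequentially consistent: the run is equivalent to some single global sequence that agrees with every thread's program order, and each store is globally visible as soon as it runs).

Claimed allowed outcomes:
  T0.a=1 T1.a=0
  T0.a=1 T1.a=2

outcome vector order: (T0.a,T1.a)
SC: 3 outcomes — {<0 2>; <1 0>; <1 2>}
SC∖claimed = {<0 2>}

missing: T0.a=0 T1.a=2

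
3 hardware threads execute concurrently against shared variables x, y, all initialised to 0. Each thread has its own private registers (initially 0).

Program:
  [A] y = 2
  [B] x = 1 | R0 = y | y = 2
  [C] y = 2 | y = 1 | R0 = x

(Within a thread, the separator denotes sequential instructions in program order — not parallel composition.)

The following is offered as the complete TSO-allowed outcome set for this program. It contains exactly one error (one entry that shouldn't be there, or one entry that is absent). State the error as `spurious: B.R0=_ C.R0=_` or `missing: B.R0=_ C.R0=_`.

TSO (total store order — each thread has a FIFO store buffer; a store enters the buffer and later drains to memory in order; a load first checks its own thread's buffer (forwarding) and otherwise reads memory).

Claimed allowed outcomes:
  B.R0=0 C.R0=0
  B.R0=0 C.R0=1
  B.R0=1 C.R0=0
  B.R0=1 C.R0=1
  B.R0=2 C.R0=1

outcome vector order: (B.R0,C.R0)
[TSO] allowed = {00; 01; 10; 11; 20; 21}
TSO∖claimed = {20}

missing: B.R0=2 C.R0=0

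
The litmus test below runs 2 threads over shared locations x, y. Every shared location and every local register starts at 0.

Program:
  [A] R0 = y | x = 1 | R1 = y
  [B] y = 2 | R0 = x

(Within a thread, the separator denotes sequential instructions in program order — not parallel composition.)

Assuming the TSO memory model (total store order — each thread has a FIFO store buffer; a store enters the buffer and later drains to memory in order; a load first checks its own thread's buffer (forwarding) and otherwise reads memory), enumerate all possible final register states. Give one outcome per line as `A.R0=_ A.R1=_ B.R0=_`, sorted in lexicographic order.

outcome vector order: (A.R0,A.R1,B.R0)
|TSO outcomes| = 6

A.R0=0 A.R1=0 B.R0=0
A.R0=0 A.R1=0 B.R0=1
A.R0=0 A.R1=2 B.R0=0
A.R0=0 A.R1=2 B.R0=1
A.R0=2 A.R1=2 B.R0=0
A.R0=2 A.R1=2 B.R0=1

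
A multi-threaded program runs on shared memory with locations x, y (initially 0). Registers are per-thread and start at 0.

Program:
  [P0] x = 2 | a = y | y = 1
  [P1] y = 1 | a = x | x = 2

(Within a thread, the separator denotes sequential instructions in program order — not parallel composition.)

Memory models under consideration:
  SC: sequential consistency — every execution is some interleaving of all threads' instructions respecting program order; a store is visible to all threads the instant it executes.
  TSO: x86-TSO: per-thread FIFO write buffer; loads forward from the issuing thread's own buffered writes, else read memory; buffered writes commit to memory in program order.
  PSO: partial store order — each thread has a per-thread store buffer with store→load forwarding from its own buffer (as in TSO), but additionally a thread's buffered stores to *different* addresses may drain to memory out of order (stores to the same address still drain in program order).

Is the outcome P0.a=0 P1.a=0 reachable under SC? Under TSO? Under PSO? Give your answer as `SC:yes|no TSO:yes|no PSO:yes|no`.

outcome vector order: (P0.a,P1.a)
SC: 3 outcomes — {02; 10; 12}
TSO: 4 outcomes — {00; 02; 10; 12}
PSO: 4 outcomes — {00; 02; 10; 12}
target 00 ∈ {TSO,PSO}

SC:no TSO:yes PSO:yes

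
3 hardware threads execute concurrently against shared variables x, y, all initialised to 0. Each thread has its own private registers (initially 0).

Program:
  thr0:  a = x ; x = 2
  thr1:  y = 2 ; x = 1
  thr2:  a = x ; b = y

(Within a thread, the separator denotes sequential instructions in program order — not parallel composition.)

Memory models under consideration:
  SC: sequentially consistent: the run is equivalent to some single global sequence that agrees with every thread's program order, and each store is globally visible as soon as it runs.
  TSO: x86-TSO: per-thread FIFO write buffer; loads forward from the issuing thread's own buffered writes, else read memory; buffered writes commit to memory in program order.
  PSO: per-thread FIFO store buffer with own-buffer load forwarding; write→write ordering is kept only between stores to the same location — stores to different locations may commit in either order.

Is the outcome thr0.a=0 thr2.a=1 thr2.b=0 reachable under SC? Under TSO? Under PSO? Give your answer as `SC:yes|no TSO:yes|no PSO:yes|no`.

SC:no TSO:no PSO:yes

outcome vector order: (thr0.a,thr2.a,thr2.b)
under SC → (0,0,0), (0,0,2), (0,1,2), (0,2,0), (0,2,2), (1,0,0), (1,0,2), (1,1,2), (1,2,2)
under TSO → (0,0,0), (0,0,2), (0,1,2), (0,2,0), (0,2,2), (1,0,0), (1,0,2), (1,1,2), (1,2,2)
under PSO → (0,0,0), (0,0,2), (0,1,0), (0,1,2), (0,2,0), (0,2,2), (1,0,0), (1,0,2), (1,1,0), (1,1,2), (1,2,0), (1,2,2)
target (0,1,0) ∈ {PSO}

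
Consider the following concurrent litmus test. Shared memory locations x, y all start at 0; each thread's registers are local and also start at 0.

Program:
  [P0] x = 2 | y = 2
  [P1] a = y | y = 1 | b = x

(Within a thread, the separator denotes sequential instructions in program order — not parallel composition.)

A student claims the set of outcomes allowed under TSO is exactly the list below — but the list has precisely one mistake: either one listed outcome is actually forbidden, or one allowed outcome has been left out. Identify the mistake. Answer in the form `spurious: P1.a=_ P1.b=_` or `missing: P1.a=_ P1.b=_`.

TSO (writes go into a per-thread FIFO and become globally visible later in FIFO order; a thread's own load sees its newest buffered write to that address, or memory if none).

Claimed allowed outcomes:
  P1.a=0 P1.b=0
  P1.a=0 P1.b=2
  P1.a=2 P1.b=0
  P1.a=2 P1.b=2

outcome vector order: (P1.a,P1.b)
TSO (3): 0/0; 0/2; 2/2
claimed∖TSO = {2/0}

spurious: P1.a=2 P1.b=0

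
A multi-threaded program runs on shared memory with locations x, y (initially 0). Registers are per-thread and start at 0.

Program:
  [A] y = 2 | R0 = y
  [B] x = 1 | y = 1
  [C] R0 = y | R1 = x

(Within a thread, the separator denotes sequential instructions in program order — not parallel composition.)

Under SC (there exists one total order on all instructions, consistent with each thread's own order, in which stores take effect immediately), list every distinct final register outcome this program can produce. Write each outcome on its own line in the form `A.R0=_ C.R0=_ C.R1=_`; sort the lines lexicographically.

A.R0=1 C.R0=0 C.R1=0
A.R0=1 C.R0=0 C.R1=1
A.R0=1 C.R0=1 C.R1=1
A.R0=1 C.R0=2 C.R1=0
A.R0=1 C.R0=2 C.R1=1
A.R0=2 C.R0=0 C.R1=0
A.R0=2 C.R0=0 C.R1=1
A.R0=2 C.R0=1 C.R1=1
A.R0=2 C.R0=2 C.R1=0
A.R0=2 C.R0=2 C.R1=1

outcome vector order: (A.R0,C.R0,C.R1)
|SC outcomes| = 10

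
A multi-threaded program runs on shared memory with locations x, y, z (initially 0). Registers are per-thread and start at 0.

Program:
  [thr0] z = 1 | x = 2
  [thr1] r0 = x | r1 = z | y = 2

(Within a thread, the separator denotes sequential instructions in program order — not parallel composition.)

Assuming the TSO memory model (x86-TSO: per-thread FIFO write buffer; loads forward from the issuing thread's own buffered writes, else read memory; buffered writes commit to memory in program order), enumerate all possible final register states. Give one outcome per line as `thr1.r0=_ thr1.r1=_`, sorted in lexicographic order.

outcome vector order: (thr1.r0,thr1.r1)
|TSO outcomes| = 3

thr1.r0=0 thr1.r1=0
thr1.r0=0 thr1.r1=1
thr1.r0=2 thr1.r1=1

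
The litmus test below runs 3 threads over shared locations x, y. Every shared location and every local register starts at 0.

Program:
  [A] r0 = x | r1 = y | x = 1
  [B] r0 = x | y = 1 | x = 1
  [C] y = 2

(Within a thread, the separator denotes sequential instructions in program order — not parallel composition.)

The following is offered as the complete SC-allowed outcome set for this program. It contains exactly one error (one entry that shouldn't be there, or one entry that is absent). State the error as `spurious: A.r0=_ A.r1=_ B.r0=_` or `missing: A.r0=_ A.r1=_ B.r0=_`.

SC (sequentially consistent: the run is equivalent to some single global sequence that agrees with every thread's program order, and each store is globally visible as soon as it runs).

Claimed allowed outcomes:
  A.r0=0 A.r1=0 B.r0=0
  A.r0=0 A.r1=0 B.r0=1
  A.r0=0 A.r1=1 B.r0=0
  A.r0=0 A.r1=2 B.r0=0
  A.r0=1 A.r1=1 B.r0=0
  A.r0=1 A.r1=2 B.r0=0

outcome vector order: (A.r0,A.r1,B.r0)
SC (7): (0,0,0), (0,0,1), (0,1,0), (0,2,0), (0,2,1), (1,1,0), (1,2,0)
SC∖claimed = {(0,2,1)}

missing: A.r0=0 A.r1=2 B.r0=1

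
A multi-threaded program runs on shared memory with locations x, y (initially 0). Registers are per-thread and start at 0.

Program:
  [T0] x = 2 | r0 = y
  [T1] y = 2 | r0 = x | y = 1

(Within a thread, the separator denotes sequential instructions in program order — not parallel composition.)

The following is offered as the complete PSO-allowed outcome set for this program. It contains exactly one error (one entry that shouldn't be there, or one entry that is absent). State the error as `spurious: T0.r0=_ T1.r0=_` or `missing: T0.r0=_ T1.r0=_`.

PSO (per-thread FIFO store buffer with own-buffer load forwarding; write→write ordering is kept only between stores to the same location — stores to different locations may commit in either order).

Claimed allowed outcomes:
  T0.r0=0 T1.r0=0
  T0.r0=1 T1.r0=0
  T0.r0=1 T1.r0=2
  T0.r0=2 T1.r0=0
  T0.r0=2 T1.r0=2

missing: T0.r0=0 T1.r0=2

outcome vector order: (T0.r0,T1.r0)
PSO: 6 outcomes — {<0 0>, <0 2>, <1 0>, <1 2>, <2 0>, <2 2>}
PSO∖claimed = {<0 2>}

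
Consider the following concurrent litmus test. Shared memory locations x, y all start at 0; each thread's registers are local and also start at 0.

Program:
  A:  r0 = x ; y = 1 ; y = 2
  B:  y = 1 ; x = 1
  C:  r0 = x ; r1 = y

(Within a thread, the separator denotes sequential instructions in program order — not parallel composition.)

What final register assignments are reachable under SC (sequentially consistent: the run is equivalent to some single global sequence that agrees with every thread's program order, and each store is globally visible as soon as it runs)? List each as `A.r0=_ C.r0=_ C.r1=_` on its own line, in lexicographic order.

A.r0=0 C.r0=0 C.r1=0
A.r0=0 C.r0=0 C.r1=1
A.r0=0 C.r0=0 C.r1=2
A.r0=0 C.r0=1 C.r1=1
A.r0=0 C.r0=1 C.r1=2
A.r0=1 C.r0=0 C.r1=0
A.r0=1 C.r0=0 C.r1=1
A.r0=1 C.r0=0 C.r1=2
A.r0=1 C.r0=1 C.r1=1
A.r0=1 C.r0=1 C.r1=2

outcome vector order: (A.r0,C.r0,C.r1)
|SC outcomes| = 10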